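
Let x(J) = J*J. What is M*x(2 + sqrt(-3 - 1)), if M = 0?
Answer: 0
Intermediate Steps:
x(J) = J**2
M*x(2 + sqrt(-3 - 1)) = 0*(2 + sqrt(-3 - 1))**2 = 0*(2 + sqrt(-4))**2 = 0*(2 + 2*I)**2 = 0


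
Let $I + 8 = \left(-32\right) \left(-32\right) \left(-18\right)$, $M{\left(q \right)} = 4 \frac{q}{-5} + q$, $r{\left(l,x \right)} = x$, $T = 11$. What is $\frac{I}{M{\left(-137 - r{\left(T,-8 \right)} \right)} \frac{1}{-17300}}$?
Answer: $- \frac{1595060000}{129} \approx -1.2365 \cdot 10^{7}$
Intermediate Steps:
$M{\left(q \right)} = \frac{q}{5}$ ($M{\left(q \right)} = 4 q \left(- \frac{1}{5}\right) + q = 4 \left(- \frac{q}{5}\right) + q = - \frac{4 q}{5} + q = \frac{q}{5}$)
$I = -18440$ ($I = -8 + \left(-32\right) \left(-32\right) \left(-18\right) = -8 + 1024 \left(-18\right) = -8 - 18432 = -18440$)
$\frac{I}{M{\left(-137 - r{\left(T,-8 \right)} \right)} \frac{1}{-17300}} = - \frac{18440}{\frac{-137 - -8}{5} \frac{1}{-17300}} = - \frac{18440}{\frac{-137 + 8}{5} \left(- \frac{1}{17300}\right)} = - \frac{18440}{\frac{1}{5} \left(-129\right) \left(- \frac{1}{17300}\right)} = - \frac{18440}{\left(- \frac{129}{5}\right) \left(- \frac{1}{17300}\right)} = - \frac{18440}{\frac{129}{86500}} = \left(-18440\right) \frac{86500}{129} = - \frac{1595060000}{129}$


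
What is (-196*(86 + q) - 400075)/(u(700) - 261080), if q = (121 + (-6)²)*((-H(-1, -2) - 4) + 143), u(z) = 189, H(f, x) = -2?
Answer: 4755783/260891 ≈ 18.229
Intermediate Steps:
q = 22137 (q = (121 + (-6)²)*((-1*(-2) - 4) + 143) = (121 + 36)*((2 - 4) + 143) = 157*(-2 + 143) = 157*141 = 22137)
(-196*(86 + q) - 400075)/(u(700) - 261080) = (-196*(86 + 22137) - 400075)/(189 - 261080) = (-196*22223 - 400075)/(-260891) = (-4355708 - 400075)*(-1/260891) = -4755783*(-1/260891) = 4755783/260891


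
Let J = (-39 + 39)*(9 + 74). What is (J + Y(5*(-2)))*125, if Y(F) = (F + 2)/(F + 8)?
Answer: 500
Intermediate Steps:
J = 0 (J = 0*83 = 0)
Y(F) = (2 + F)/(8 + F)
(J + Y(5*(-2)))*125 = (0 + (2 + 5*(-2))/(8 + 5*(-2)))*125 = (0 + (2 - 10)/(8 - 10))*125 = (0 - 8/(-2))*125 = (0 - 1/2*(-8))*125 = (0 + 4)*125 = 4*125 = 500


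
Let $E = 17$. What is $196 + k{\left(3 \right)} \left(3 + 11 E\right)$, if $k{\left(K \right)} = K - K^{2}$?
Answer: $-944$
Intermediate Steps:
$196 + k{\left(3 \right)} \left(3 + 11 E\right) = 196 + 3 \left(1 - 3\right) \left(3 + 11 \cdot 17\right) = 196 + 3 \left(1 - 3\right) \left(3 + 187\right) = 196 + 3 \left(-2\right) 190 = 196 - 1140 = -944$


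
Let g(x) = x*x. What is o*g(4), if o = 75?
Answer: 1200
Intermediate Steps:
g(x) = x²
o*g(4) = 75*4² = 75*16 = 1200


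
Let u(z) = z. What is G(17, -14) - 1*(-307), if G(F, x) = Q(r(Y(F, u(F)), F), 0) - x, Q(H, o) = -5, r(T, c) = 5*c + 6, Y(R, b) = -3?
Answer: 316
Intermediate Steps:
r(T, c) = 6 + 5*c
G(F, x) = -5 - x
G(17, -14) - 1*(-307) = (-5 - 1*(-14)) - 1*(-307) = (-5 + 14) + 307 = 9 + 307 = 316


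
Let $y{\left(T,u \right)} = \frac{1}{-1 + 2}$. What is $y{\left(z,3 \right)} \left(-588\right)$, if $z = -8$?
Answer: $-588$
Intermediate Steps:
$y{\left(T,u \right)} = 1$ ($y{\left(T,u \right)} = 1^{-1} = 1$)
$y{\left(z,3 \right)} \left(-588\right) = 1 \left(-588\right) = -588$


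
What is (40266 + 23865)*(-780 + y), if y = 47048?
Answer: 2967213108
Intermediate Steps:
(40266 + 23865)*(-780 + y) = (40266 + 23865)*(-780 + 47048) = 64131*46268 = 2967213108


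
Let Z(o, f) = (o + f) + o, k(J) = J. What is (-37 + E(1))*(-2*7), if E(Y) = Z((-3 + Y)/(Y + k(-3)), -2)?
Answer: 518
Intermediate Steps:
Z(o, f) = f + 2*o (Z(o, f) = (f + o) + o = f + 2*o)
E(Y) = 0 (E(Y) = -2 + 2*((-3 + Y)/(Y - 3)) = -2 + 2*((-3 + Y)/(-3 + Y)) = -2 + 2*1 = -2 + 2 = 0)
(-37 + E(1))*(-2*7) = (-37 + 0)*(-2*7) = -37*(-14) = 518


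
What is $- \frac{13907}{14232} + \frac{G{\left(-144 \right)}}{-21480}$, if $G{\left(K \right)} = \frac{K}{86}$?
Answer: $- \frac{535168199}{547718520} \approx -0.97709$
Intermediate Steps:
$G{\left(K \right)} = \frac{K}{86}$ ($G{\left(K \right)} = K \frac{1}{86} = \frac{K}{86}$)
$- \frac{13907}{14232} + \frac{G{\left(-144 \right)}}{-21480} = - \frac{13907}{14232} + \frac{\frac{1}{86} \left(-144\right)}{-21480} = \left(-13907\right) \frac{1}{14232} - - \frac{3}{38485} = - \frac{13907}{14232} + \frac{3}{38485} = - \frac{535168199}{547718520}$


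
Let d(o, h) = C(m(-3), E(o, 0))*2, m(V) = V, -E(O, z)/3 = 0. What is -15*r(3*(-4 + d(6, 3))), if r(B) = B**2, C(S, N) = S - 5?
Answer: -54000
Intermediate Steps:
E(O, z) = 0 (E(O, z) = -3*0 = 0)
C(S, N) = -5 + S
d(o, h) = -16 (d(o, h) = (-5 - 3)*2 = -8*2 = -16)
-15*r(3*(-4 + d(6, 3))) = -15*9*(-4 - 16)**2 = -15*(3*(-20))**2 = -15*(-60)**2 = -15*3600 = -54000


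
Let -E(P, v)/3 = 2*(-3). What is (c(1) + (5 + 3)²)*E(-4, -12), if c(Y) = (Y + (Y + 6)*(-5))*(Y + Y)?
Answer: -72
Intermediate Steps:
c(Y) = 2*Y*(-30 - 4*Y) (c(Y) = (Y + (6 + Y)*(-5))*(2*Y) = (Y + (-30 - 5*Y))*(2*Y) = (-30 - 4*Y)*(2*Y) = 2*Y*(-30 - 4*Y))
E(P, v) = 18 (E(P, v) = -6*(-3) = -3*(-6) = 18)
(c(1) + (5 + 3)²)*E(-4, -12) = (-4*1*(15 + 2*1) + (5 + 3)²)*18 = (-4*1*(15 + 2) + 8²)*18 = (-4*1*17 + 64)*18 = (-68 + 64)*18 = -4*18 = -72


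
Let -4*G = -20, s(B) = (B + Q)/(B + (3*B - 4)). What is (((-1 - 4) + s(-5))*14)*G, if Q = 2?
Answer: -1365/4 ≈ -341.25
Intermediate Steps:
s(B) = (2 + B)/(-4 + 4*B) (s(B) = (B + 2)/(B + (3*B - 4)) = (2 + B)/(B + (-4 + 3*B)) = (2 + B)/(-4 + 4*B))
G = 5 (G = -1/4*(-20) = 5)
(((-1 - 4) + s(-5))*14)*G = (((-1 - 4) + (2 - 5)/(4*(-1 - 5)))*14)*5 = ((-5 + (1/4)*(-3)/(-6))*14)*5 = ((-5 + (1/4)*(-1/6)*(-3))*14)*5 = ((-5 + 1/8)*14)*5 = -39/8*14*5 = -273/4*5 = -1365/4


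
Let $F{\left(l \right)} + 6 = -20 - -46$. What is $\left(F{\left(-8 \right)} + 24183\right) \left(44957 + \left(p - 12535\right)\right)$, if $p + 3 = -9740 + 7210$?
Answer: $723403467$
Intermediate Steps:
$F{\left(l \right)} = 20$ ($F{\left(l \right)} = -6 - -26 = -6 + \left(-20 + 46\right) = -6 + 26 = 20$)
$p = -2533$ ($p = -3 + \left(-9740 + 7210\right) = -3 - 2530 = -2533$)
$\left(F{\left(-8 \right)} + 24183\right) \left(44957 + \left(p - 12535\right)\right) = \left(20 + 24183\right) \left(44957 - 15068\right) = 24203 \left(44957 - 15068\right) = 24203 \cdot 29889 = 723403467$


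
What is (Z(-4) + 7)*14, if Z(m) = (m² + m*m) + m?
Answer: 490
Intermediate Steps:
Z(m) = m + 2*m² (Z(m) = (m² + m²) + m = 2*m² + m = m + 2*m²)
(Z(-4) + 7)*14 = (-4*(1 + 2*(-4)) + 7)*14 = (-4*(1 - 8) + 7)*14 = (-4*(-7) + 7)*14 = (28 + 7)*14 = 35*14 = 490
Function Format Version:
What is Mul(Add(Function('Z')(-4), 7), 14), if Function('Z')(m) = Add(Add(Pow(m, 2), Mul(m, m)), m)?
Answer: 490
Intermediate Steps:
Function('Z')(m) = Add(m, Mul(2, Pow(m, 2))) (Function('Z')(m) = Add(Add(Pow(m, 2), Pow(m, 2)), m) = Add(Mul(2, Pow(m, 2)), m) = Add(m, Mul(2, Pow(m, 2))))
Mul(Add(Function('Z')(-4), 7), 14) = Mul(Add(Mul(-4, Add(1, Mul(2, -4))), 7), 14) = Mul(Add(Mul(-4, Add(1, -8)), 7), 14) = Mul(Add(Mul(-4, -7), 7), 14) = Mul(Add(28, 7), 14) = Mul(35, 14) = 490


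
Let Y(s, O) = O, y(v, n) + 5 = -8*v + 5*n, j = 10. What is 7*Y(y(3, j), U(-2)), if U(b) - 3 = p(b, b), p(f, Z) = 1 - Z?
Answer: 42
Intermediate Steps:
U(b) = 4 - b (U(b) = 3 + (1 - b) = 4 - b)
y(v, n) = -5 - 8*v + 5*n (y(v, n) = -5 + (-8*v + 5*n) = -5 - 8*v + 5*n)
7*Y(y(3, j), U(-2)) = 7*(4 - 1*(-2)) = 7*(4 + 2) = 7*6 = 42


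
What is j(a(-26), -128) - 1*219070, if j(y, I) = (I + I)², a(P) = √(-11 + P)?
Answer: -153534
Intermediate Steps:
j(y, I) = 4*I² (j(y, I) = (2*I)² = 4*I²)
j(a(-26), -128) - 1*219070 = 4*(-128)² - 1*219070 = 4*16384 - 219070 = 65536 - 219070 = -153534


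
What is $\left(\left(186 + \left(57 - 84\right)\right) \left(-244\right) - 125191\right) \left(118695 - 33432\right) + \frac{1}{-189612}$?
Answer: $- \frac{2651159455240573}{189612} \approx -1.3982 \cdot 10^{10}$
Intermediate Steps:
$\left(\left(186 + \left(57 - 84\right)\right) \left(-244\right) - 125191\right) \left(118695 - 33432\right) + \frac{1}{-189612} = \left(\left(186 + \left(57 - 84\right)\right) \left(-244\right) - 125191\right) 85263 - \frac{1}{189612} = \left(\left(186 - 27\right) \left(-244\right) - 125191\right) 85263 - \frac{1}{189612} = \left(159 \left(-244\right) - 125191\right) 85263 - \frac{1}{189612} = \left(-38796 - 125191\right) 85263 - \frac{1}{189612} = \left(-163987\right) 85263 - \frac{1}{189612} = -13982023581 - \frac{1}{189612} = - \frac{2651159455240573}{189612}$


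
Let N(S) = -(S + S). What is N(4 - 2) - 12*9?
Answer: -112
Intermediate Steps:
N(S) = -2*S
N(4 - 2) - 12*9 = -2*(4 - 2) - 12*9 = -2*2 - 108 = -4 - 108 = -112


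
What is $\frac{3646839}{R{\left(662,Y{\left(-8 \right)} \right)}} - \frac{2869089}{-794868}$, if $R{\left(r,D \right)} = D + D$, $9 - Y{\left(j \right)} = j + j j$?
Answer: $- \frac{483080987981}{12452932} \approx -38793.0$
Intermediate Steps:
$Y{\left(j \right)} = 9 - j - j^{2}$ ($Y{\left(j \right)} = 9 - \left(j + j j\right) = 9 - \left(j + j^{2}\right) = 9 - j - j^{2}$)
$R{\left(r,D \right)} = 2 D$
$\frac{3646839}{R{\left(662,Y{\left(-8 \right)} \right)}} - \frac{2869089}{-794868} = \frac{3646839}{2 \left(9 - -8 - \left(-8\right)^{2}\right)} - \frac{2869089}{-794868} = \frac{3646839}{2 \left(9 + 8 - 64\right)} - - \frac{956363}{264956} = \frac{3646839}{2 \left(9 + 8 - 64\right)} + \frac{956363}{264956} = \frac{3646839}{2 \left(-47\right)} + \frac{956363}{264956} = \frac{3646839}{-94} + \frac{956363}{264956} = 3646839 \left(- \frac{1}{94}\right) + \frac{956363}{264956} = - \frac{3646839}{94} + \frac{956363}{264956} = - \frac{483080987981}{12452932}$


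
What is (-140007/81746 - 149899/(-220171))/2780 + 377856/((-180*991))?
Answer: -15007325192586047/7083485941051240 ≈ -2.1186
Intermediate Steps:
(-140007/81746 - 149899/(-220171))/2780 + 377856/((-180*991)) = (-140007*1/81746 - 149899*(-1/220171))*(1/2780) + 377856/(-178380) = (-20001/11678 + 149899/220171)*(1/2780) + 377856*(-1/178380) = -2653119649/2571156938*1/2780 - 10496/4955 = -2653119649/7147816287640 - 10496/4955 = -15007325192586047/7083485941051240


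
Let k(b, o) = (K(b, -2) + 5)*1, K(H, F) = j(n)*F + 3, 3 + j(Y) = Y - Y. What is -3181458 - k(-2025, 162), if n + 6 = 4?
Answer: -3181472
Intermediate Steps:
n = -2 (n = -6 + 4 = -2)
j(Y) = -3 (j(Y) = -3 + (Y - Y) = -3 + 0 = -3)
K(H, F) = 3 - 3*F (K(H, F) = -3*F + 3 = 3 - 3*F)
k(b, o) = 14 (k(b, o) = ((3 - 3*(-2)) + 5)*1 = ((3 + 6) + 5)*1 = (9 + 5)*1 = 14*1 = 14)
-3181458 - k(-2025, 162) = -3181458 - 1*14 = -3181458 - 14 = -3181472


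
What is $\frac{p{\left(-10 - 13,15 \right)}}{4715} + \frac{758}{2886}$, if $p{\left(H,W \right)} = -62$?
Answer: $\frac{1697519}{6803745} \approx 0.2495$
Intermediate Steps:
$\frac{p{\left(-10 - 13,15 \right)}}{4715} + \frac{758}{2886} = - \frac{62}{4715} + \frac{758}{2886} = \left(-62\right) \frac{1}{4715} + 758 \cdot \frac{1}{2886} = - \frac{62}{4715} + \frac{379}{1443} = \frac{1697519}{6803745}$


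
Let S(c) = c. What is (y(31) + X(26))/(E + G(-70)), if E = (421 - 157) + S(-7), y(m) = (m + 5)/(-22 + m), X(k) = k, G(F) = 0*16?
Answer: 30/257 ≈ 0.11673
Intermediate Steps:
G(F) = 0
y(m) = (5 + m)/(-22 + m)
E = 257 (E = (421 - 157) - 7 = 264 - 7 = 257)
(y(31) + X(26))/(E + G(-70)) = ((5 + 31)/(-22 + 31) + 26)/(257 + 0) = (36/9 + 26)/257 = ((⅑)*36 + 26)*(1/257) = (4 + 26)*(1/257) = 30*(1/257) = 30/257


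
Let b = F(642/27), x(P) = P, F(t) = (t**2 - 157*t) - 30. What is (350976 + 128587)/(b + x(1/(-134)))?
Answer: -5205176802/34708225 ≈ -149.97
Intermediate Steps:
F(t) = -30 + t**2 - 157*t
b = -259016/81 (b = -30 + (642/27)**2 - 100794/27 = -30 + (642*(1/27))**2 - 100794/27 = -30 + (214/9)**2 - 157*214/9 = -30 + 45796/81 - 33598/9 = -259016/81 ≈ -3197.7)
(350976 + 128587)/(b + x(1/(-134))) = (350976 + 128587)/(-259016/81 + 1/(-134)) = 479563/(-259016/81 - 1/134) = 479563/(-34708225/10854) = 479563*(-10854/34708225) = -5205176802/34708225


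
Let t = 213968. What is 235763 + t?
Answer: 449731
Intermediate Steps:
235763 + t = 235763 + 213968 = 449731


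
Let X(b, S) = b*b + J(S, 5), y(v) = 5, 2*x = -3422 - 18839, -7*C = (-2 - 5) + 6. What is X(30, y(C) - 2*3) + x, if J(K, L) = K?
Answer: -20463/2 ≈ -10232.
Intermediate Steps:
C = 1/7 (C = -((-2 - 5) + 6)/7 = -(-7 + 6)/7 = -1/7*(-1) = 1/7 ≈ 0.14286)
x = -22261/2 (x = (-3422 - 18839)/2 = (1/2)*(-22261) = -22261/2 ≈ -11131.)
X(b, S) = S + b**2 (X(b, S) = b*b + S = b**2 + S = S + b**2)
X(30, y(C) - 2*3) + x = ((5 - 2*3) + 30**2) - 22261/2 = ((5 - 6) + 900) - 22261/2 = (-1 + 900) - 22261/2 = 899 - 22261/2 = -20463/2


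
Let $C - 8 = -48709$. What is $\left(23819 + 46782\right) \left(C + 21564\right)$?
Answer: $-1915899337$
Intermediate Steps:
$C = -48701$ ($C = 8 - 48709 = -48701$)
$\left(23819 + 46782\right) \left(C + 21564\right) = \left(23819 + 46782\right) \left(-48701 + 21564\right) = 70601 \left(-27137\right) = -1915899337$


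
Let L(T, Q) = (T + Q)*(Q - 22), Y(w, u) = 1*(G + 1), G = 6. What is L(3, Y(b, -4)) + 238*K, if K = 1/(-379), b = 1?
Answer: -57088/379 ≈ -150.63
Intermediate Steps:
Y(w, u) = 7 (Y(w, u) = 1*(6 + 1) = 1*7 = 7)
L(T, Q) = (-22 + Q)*(Q + T) (L(T, Q) = (Q + T)*(-22 + Q) = (-22 + Q)*(Q + T))
K = -1/379 ≈ -0.0026385
L(3, Y(b, -4)) + 238*K = (7**2 - 22*7 - 22*3 + 7*3) + 238*(-1/379) = (49 - 154 - 66 + 21) - 238/379 = -150 - 238/379 = -57088/379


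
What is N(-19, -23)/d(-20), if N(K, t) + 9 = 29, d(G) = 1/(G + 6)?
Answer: -280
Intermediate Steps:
d(G) = 1/(6 + G)
N(K, t) = 20 (N(K, t) = -9 + 29 = 20)
N(-19, -23)/d(-20) = 20/(1/(6 - 20)) = 20/(1/(-14)) = 20/(-1/14) = 20*(-14) = -280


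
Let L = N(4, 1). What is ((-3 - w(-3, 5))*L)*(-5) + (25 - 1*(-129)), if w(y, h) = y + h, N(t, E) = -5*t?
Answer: -346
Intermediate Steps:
L = -20 (L = -5*4 = -20)
w(y, h) = h + y
((-3 - w(-3, 5))*L)*(-5) + (25 - 1*(-129)) = ((-3 - (5 - 3))*(-20))*(-5) + (25 - 1*(-129)) = ((-3 - 1*2)*(-20))*(-5) + (25 + 129) = ((-3 - 2)*(-20))*(-5) + 154 = -5*(-20)*(-5) + 154 = 100*(-5) + 154 = -500 + 154 = -346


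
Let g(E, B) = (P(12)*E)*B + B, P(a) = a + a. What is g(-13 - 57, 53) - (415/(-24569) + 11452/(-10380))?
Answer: -5673433141813/63756555 ≈ -88986.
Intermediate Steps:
P(a) = 2*a
g(E, B) = B + 24*B*E (g(E, B) = ((2*12)*E)*B + B = (24*E)*B + B = 24*B*E + B = B + 24*B*E)
g(-13 - 57, 53) - (415/(-24569) + 11452/(-10380)) = 53*(1 + 24*(-13 - 57)) - (415/(-24569) + 11452/(-10380)) = 53*(1 + 24*(-70)) - (415*(-1/24569) + 11452*(-1/10380)) = 53*(1 - 1680) - (-415/24569 - 2863/2595) = 53*(-1679) - 1*(-71417972/63756555) = -88987 + 71417972/63756555 = -5673433141813/63756555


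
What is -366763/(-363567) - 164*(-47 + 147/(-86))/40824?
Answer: 128118673997/106369524324 ≈ 1.2045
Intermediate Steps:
-366763/(-363567) - 164*(-47 + 147/(-86))/40824 = -366763*(-1/363567) - 164*(-47 + 147*(-1/86))*(1/40824) = 366763/363567 - 164*(-47 - 147/86)*(1/40824) = 366763/363567 - 164*(-4189/86)*(1/40824) = 366763/363567 + (343498/43)*(1/40824) = 366763/363567 + 171749/877716 = 128118673997/106369524324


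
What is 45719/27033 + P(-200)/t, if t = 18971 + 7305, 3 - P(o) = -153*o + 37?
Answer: 186591761/355159554 ≈ 0.52537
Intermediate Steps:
P(o) = -34 + 153*o (P(o) = 3 - (-153*o + 37) = 3 - (37 - 153*o) = 3 + (-37 + 153*o) = -34 + 153*o)
t = 26276
45719/27033 + P(-200)/t = 45719/27033 + (-34 + 153*(-200))/26276 = 45719*(1/27033) + (-34 - 30600)*(1/26276) = 45719/27033 - 30634*1/26276 = 45719/27033 - 15317/13138 = 186591761/355159554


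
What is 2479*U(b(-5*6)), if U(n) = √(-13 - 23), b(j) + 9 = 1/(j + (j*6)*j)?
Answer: 14874*I ≈ 14874.0*I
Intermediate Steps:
b(j) = -9 + 1/(j + 6*j²) (b(j) = -9 + 1/(j + (j*6)*j) = -9 + 1/(j + (6*j)*j) = -9 + 1/(j + 6*j²))
U(n) = 6*I (U(n) = √(-36) = 6*I)
2479*U(b(-5*6)) = 2479*(6*I) = 14874*I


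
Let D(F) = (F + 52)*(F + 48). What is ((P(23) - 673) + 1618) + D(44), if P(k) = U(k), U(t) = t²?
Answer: 10306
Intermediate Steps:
D(F) = (48 + F)*(52 + F) (D(F) = (52 + F)*(48 + F) = (48 + F)*(52 + F))
P(k) = k²
((P(23) - 673) + 1618) + D(44) = ((23² - 673) + 1618) + (2496 + 44² + 100*44) = ((529 - 673) + 1618) + (2496 + 1936 + 4400) = (-144 + 1618) + 8832 = 1474 + 8832 = 10306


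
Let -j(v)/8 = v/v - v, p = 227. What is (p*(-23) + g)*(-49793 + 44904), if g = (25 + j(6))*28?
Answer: 16627489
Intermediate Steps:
j(v) = -8 + 8*v (j(v) = -8*(v/v - v) = -8*(1 - v) = -8 + 8*v)
g = 1820 (g = (25 + (-8 + 8*6))*28 = (25 + (-8 + 48))*28 = (25 + 40)*28 = 65*28 = 1820)
(p*(-23) + g)*(-49793 + 44904) = (227*(-23) + 1820)*(-49793 + 44904) = (-5221 + 1820)*(-4889) = -3401*(-4889) = 16627489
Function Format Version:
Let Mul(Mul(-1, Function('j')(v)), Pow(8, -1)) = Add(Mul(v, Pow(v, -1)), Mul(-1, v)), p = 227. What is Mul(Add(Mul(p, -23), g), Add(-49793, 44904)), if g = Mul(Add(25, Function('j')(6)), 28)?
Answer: 16627489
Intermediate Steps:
Function('j')(v) = Add(-8, Mul(8, v)) (Function('j')(v) = Mul(-8, Add(Mul(v, Pow(v, -1)), Mul(-1, v))) = Mul(-8, Add(1, Mul(-1, v))) = Add(-8, Mul(8, v)))
g = 1820 (g = Mul(Add(25, Add(-8, Mul(8, 6))), 28) = Mul(Add(25, Add(-8, 48)), 28) = Mul(Add(25, 40), 28) = Mul(65, 28) = 1820)
Mul(Add(Mul(p, -23), g), Add(-49793, 44904)) = Mul(Add(Mul(227, -23), 1820), Add(-49793, 44904)) = Mul(Add(-5221, 1820), -4889) = Mul(-3401, -4889) = 16627489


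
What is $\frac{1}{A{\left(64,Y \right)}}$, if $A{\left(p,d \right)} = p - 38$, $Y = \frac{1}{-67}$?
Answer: $\frac{1}{26} \approx 0.038462$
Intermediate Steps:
$Y = - \frac{1}{67} \approx -0.014925$
$A{\left(p,d \right)} = -38 + p$ ($A{\left(p,d \right)} = p - 38 = -38 + p$)
$\frac{1}{A{\left(64,Y \right)}} = \frac{1}{-38 + 64} = \frac{1}{26}$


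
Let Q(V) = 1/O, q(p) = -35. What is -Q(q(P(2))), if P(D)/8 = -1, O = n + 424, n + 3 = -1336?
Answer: 1/915 ≈ 0.0010929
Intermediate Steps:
n = -1339 (n = -3 - 1336 = -1339)
O = -915 (O = -1339 + 424 = -915)
P(D) = -8 (P(D) = 8*(-1) = -8)
Q(V) = -1/915 (Q(V) = 1/(-915) = -1/915)
-Q(q(P(2))) = -1*(-1/915) = 1/915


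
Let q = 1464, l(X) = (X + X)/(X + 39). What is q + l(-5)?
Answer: 24883/17 ≈ 1463.7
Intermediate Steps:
l(X) = 2*X/(39 + X) (l(X) = (2*X)/(39 + X) = 2*X/(39 + X))
q + l(-5) = 1464 + 2*(-5)/(39 - 5) = 1464 + 2*(-5)/34 = 1464 + 2*(-5)*(1/34) = 1464 - 5/17 = 24883/17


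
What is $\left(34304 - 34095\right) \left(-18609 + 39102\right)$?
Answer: $4283037$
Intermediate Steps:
$\left(34304 - 34095\right) \left(-18609 + 39102\right) = \left(34304 - 34095\right) 20493 = 209 \cdot 20493 = 4283037$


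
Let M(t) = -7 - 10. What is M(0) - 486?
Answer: -503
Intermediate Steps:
M(t) = -17
M(0) - 486 = -17 - 486 = -503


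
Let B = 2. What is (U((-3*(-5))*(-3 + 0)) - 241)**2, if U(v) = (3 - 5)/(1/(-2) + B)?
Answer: 528529/9 ≈ 58725.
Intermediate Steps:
U(v) = -4/3 (U(v) = (3 - 5)/(1/(-2) + 2) = -2/(-1/2 + 2) = -2/3/2 = -2*2/3 = -4/3)
(U((-3*(-5))*(-3 + 0)) - 241)**2 = (-4/3 - 241)**2 = (-727/3)**2 = 528529/9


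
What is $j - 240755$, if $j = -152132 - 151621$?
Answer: $-544508$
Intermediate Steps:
$j = -303753$ ($j = -152132 - 151621 = -303753$)
$j - 240755 = -303753 - 240755 = -544508$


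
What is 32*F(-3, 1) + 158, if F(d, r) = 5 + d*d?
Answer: 606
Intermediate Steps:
F(d, r) = 5 + d**2
32*F(-3, 1) + 158 = 32*(5 + (-3)**2) + 158 = 32*(5 + 9) + 158 = 32*14 + 158 = 448 + 158 = 606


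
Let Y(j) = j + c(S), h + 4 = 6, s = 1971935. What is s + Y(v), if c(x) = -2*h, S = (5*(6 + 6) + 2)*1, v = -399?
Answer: 1971532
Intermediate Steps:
h = 2 (h = -4 + 6 = 2)
S = 62 (S = (5*12 + 2)*1 = (60 + 2)*1 = 62*1 = 62)
c(x) = -4 (c(x) = -2*2 = -4)
Y(j) = -4 + j (Y(j) = j - 4 = -4 + j)
s + Y(v) = 1971935 + (-4 - 399) = 1971935 - 403 = 1971532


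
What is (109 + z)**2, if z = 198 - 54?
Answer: 64009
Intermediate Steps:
z = 144
(109 + z)**2 = (109 + 144)**2 = 253**2 = 64009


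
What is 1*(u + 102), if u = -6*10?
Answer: 42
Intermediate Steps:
u = -60
1*(u + 102) = 1*(-60 + 102) = 1*42 = 42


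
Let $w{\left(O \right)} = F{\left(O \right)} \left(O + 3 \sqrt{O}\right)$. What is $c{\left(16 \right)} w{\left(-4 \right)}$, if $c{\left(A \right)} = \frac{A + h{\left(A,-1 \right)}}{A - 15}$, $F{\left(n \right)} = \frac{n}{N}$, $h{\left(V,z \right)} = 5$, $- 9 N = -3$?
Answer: $1008 - 1512 i \approx 1008.0 - 1512.0 i$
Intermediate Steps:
$N = \frac{1}{3}$ ($N = \left(- \frac{1}{9}\right) \left(-3\right) = \frac{1}{3} \approx 0.33333$)
$F{\left(n \right)} = 3 n$ ($F{\left(n \right)} = n \frac{1}{\frac{1}{3}} = n 3 = 3 n$)
$c{\left(A \right)} = \frac{5 + A}{-15 + A}$ ($c{\left(A \right)} = \frac{A + 5}{A - 15} = \frac{5 + A}{-15 + A}$)
$w{\left(O \right)} = 3 O \left(O + 3 \sqrt{O}\right)$
$c{\left(16 \right)} w{\left(-4 \right)} = \frac{5 + 16}{-15 + 16} \cdot 3 \left(-4\right) \left(-4 + 3 \sqrt{-4}\right) = 1^{-1} \cdot 21 \cdot 3 \left(-4\right) \left(-4 + 3 \cdot 2 i\right) = 1 \cdot 21 \cdot 3 \left(-4\right) \left(-4 + 6 i\right) = 21 \left(48 - 72 i\right) = 1008 - 1512 i$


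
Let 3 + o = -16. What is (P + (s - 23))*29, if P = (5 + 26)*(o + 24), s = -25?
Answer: 3103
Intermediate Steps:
o = -19 (o = -3 - 16 = -19)
P = 155 (P = (5 + 26)*(-19 + 24) = 31*5 = 155)
(P + (s - 23))*29 = (155 + (-25 - 23))*29 = (155 - 48)*29 = 107*29 = 3103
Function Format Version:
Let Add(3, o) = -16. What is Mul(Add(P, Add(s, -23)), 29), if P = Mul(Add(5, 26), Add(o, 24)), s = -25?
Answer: 3103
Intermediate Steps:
o = -19 (o = Add(-3, -16) = -19)
P = 155 (P = Mul(Add(5, 26), Add(-19, 24)) = Mul(31, 5) = 155)
Mul(Add(P, Add(s, -23)), 29) = Mul(Add(155, Add(-25, -23)), 29) = Mul(Add(155, -48), 29) = Mul(107, 29) = 3103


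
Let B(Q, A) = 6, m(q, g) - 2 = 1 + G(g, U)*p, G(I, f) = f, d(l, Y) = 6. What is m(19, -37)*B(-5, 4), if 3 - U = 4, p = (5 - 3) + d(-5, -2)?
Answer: -30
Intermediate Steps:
p = 8 (p = (5 - 3) + 6 = 2 + 6 = 8)
U = -1 (U = 3 - 1*4 = 3 - 4 = -1)
m(q, g) = -5 (m(q, g) = 2 + (1 - 1*8) = 2 + (1 - 8) = 2 - 7 = -5)
m(19, -37)*B(-5, 4) = -5*6 = -30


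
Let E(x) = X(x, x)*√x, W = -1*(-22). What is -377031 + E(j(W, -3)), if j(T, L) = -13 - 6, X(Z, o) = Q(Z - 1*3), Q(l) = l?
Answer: -377031 - 22*I*√19 ≈ -3.7703e+5 - 95.896*I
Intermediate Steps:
X(Z, o) = -3 + Z (X(Z, o) = Z - 1*3 = Z - 3 = -3 + Z)
W = 22
j(T, L) = -19
E(x) = √x*(-3 + x) (E(x) = (-3 + x)*√x = √x*(-3 + x))
-377031 + E(j(W, -3)) = -377031 + √(-19)*(-3 - 19) = -377031 + (I*√19)*(-22) = -377031 - 22*I*√19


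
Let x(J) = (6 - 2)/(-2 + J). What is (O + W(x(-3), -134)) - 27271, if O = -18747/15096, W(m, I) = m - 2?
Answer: -686240053/25160 ≈ -27275.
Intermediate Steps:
x(J) = 4/(-2 + J)
W(m, I) = -2 + m
O = -6249/5032 (O = -18747*1/15096 = -6249/5032 ≈ -1.2419)
(O + W(x(-3), -134)) - 27271 = (-6249/5032 + (-2 + 4/(-2 - 3))) - 27271 = (-6249/5032 + (-2 + 4/(-5))) - 27271 = (-6249/5032 + (-2 + 4*(-1/5))) - 27271 = (-6249/5032 + (-2 - 4/5)) - 27271 = (-6249/5032 - 14/5) - 27271 = -101693/25160 - 27271 = -686240053/25160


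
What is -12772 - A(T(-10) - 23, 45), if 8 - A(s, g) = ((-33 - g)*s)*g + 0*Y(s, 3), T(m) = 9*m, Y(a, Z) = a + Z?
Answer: 383850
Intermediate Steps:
Y(a, Z) = Z + a
A(s, g) = 8 - g*s*(-33 - g) (A(s, g) = 8 - (((-33 - g)*s)*g + 0*(3 + s)) = 8 - ((s*(-33 - g))*g + 0) = 8 - (g*s*(-33 - g) + 0) = 8 - g*s*(-33 - g))
-12772 - A(T(-10) - 23, 45) = -12772 - (8 + (9*(-10) - 23)*45**2 + 33*45*(9*(-10) - 23)) = -12772 - (8 + (-90 - 23)*2025 + 33*45*(-90 - 23)) = -12772 - (8 - 113*2025 + 33*45*(-113)) = -12772 - (8 - 228825 - 167805) = -12772 - 1*(-396622) = -12772 + 396622 = 383850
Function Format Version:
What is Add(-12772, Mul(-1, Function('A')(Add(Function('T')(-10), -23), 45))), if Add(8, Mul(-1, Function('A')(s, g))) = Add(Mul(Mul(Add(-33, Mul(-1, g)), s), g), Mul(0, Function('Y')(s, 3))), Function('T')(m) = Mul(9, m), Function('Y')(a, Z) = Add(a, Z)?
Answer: 383850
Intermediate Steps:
Function('Y')(a, Z) = Add(Z, a)
Function('A')(s, g) = Add(8, Mul(-1, g, s, Add(-33, Mul(-1, g)))) (Function('A')(s, g) = Add(8, Mul(-1, Add(Mul(Mul(Add(-33, Mul(-1, g)), s), g), Mul(0, Add(3, s))))) = Add(8, Mul(-1, Add(Mul(Mul(s, Add(-33, Mul(-1, g))), g), 0))) = Add(8, Mul(-1, Add(Mul(g, s, Add(-33, Mul(-1, g))), 0))) = Add(8, Mul(-1, Mul(g, s, Add(-33, Mul(-1, g))))) = Add(8, Mul(-1, g, s, Add(-33, Mul(-1, g)))))
Add(-12772, Mul(-1, Function('A')(Add(Function('T')(-10), -23), 45))) = Add(-12772, Mul(-1, Add(8, Mul(Add(Mul(9, -10), -23), Pow(45, 2)), Mul(33, 45, Add(Mul(9, -10), -23))))) = Add(-12772, Mul(-1, Add(8, Mul(Add(-90, -23), 2025), Mul(33, 45, Add(-90, -23))))) = Add(-12772, Mul(-1, Add(8, Mul(-113, 2025), Mul(33, 45, -113)))) = Add(-12772, Mul(-1, Add(8, -228825, -167805))) = Add(-12772, Mul(-1, -396622)) = Add(-12772, 396622) = 383850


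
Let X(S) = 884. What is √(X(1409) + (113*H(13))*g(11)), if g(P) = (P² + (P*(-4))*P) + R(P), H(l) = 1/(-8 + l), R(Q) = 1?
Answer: 3*I*√20270/5 ≈ 85.424*I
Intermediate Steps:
g(P) = 1 - 3*P² (g(P) = (P² + (P*(-4))*P) + 1 = (P² + (-4*P)*P) + 1 = (P² - 4*P²) + 1 = -3*P² + 1 = 1 - 3*P²)
√(X(1409) + (113*H(13))*g(11)) = √(884 + (113/(-8 + 13))*(1 - 3*11²)) = √(884 + (113/5)*(1 - 3*121)) = √(884 + (113*(⅕))*(1 - 363)) = √(884 + (113/5)*(-362)) = √(884 - 40906/5) = √(-36486/5) = 3*I*√20270/5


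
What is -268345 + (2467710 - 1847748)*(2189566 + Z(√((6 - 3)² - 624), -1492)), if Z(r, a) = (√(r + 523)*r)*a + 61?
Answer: 1357485265829 - 924983304*I*√615*√(523 + I*√615) ≈ 1.3699e+12 - 5.2474e+11*I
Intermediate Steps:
Z(r, a) = 61 + a*r*√(523 + r) (Z(r, a) = (√(523 + r)*r)*a + 61 = (r*√(523 + r))*a + 61 = a*r*√(523 + r) + 61 = 61 + a*r*√(523 + r))
-268345 + (2467710 - 1847748)*(2189566 + Z(√((6 - 3)² - 624), -1492)) = -268345 + (2467710 - 1847748)*(2189566 + (61 - 1492*√((6 - 3)² - 624)*√(523 + √((6 - 3)² - 624)))) = -268345 + 619962*(2189566 + (61 - 1492*√(3² - 624)*√(523 + √(3² - 624)))) = -268345 + 619962*(2189566 + (61 - 1492*√(9 - 624)*√(523 + √(9 - 624)))) = -268345 + 619962*(2189566 + (61 - 1492*√(-615)*√(523 + √(-615)))) = -268345 + 619962*(2189566 + (61 - 1492*I*√615*√(523 + I*√615))) = -268345 + 619962*(2189627 - 1492*I*√615*√(523 + I*√615)) = -268345 + (1357485534174 - 924983304*I*√615*√(523 + I*√615)) = 1357485265829 - 924983304*I*√615*√(523 + I*√615)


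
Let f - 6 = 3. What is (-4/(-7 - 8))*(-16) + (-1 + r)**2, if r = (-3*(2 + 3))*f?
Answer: 277376/15 ≈ 18492.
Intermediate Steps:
f = 9 (f = 6 + 3 = 9)
r = -135 (r = -3*(2 + 3)*9 = -3*5*9 = -15*9 = -135)
(-4/(-7 - 8))*(-16) + (-1 + r)**2 = (-4/(-7 - 8))*(-16) + (-1 - 135)**2 = (-4/(-15))*(-16) + (-136)**2 = -1/15*(-4)*(-16) + 18496 = (4/15)*(-16) + 18496 = -64/15 + 18496 = 277376/15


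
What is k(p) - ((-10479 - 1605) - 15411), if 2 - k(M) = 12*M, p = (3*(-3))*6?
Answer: 28145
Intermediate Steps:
p = -54 (p = -9*6 = -54)
k(M) = 2 - 12*M
k(p) - ((-10479 - 1605) - 15411) = (2 - 12*(-54)) - ((-10479 - 1605) - 15411) = (2 + 648) - (-12084 - 15411) = 650 - 1*(-27495) = 650 + 27495 = 28145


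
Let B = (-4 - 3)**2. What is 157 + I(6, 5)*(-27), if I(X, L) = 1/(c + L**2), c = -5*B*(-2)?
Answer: 80828/515 ≈ 156.95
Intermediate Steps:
B = 49 (B = (-7)**2 = 49)
c = 490 (c = -5*49*(-2) = -245*(-2) = 490)
I(X, L) = 1/(490 + L**2)
157 + I(6, 5)*(-27) = 157 - 27/(490 + 5**2) = 157 - 27/(490 + 25) = 157 - 27/515 = 80828/515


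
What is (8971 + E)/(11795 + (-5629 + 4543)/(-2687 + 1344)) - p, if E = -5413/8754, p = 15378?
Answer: -2132498098963949/138678863334 ≈ -15377.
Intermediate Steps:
E = -5413/8754 (E = -5413*1/8754 = -5413/8754 ≈ -0.61835)
(8971 + E)/(11795 + (-5629 + 4543)/(-2687 + 1344)) - p = (8971 - 5413/8754)/(11795 + (-5629 + 4543)/(-2687 + 1344)) - 1*15378 = 78526721/(8754*(11795 - 1086/(-1343))) - 15378 = 78526721/(8754*(11795 - 1086*(-1/1343))) - 15378 = 78526721/(8754*(11795 + 1086/1343)) - 15378 = 78526721/(8754*(15841771/1343)) - 15378 = (78526721/8754)*(1343/15841771) - 15378 = 105461386303/138678863334 - 15378 = -2132498098963949/138678863334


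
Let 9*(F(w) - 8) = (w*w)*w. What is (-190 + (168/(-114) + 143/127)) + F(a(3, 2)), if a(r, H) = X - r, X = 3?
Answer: -440005/2413 ≈ -182.35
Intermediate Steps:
a(r, H) = 3 - r
F(w) = 8 + w**3/9 (F(w) = 8 + ((w*w)*w)/9 = 8 + (w**2*w)/9 = 8 + w**3/9)
(-190 + (168/(-114) + 143/127)) + F(a(3, 2)) = (-190 + (168/(-114) + 143/127)) + (8 + (3 - 1*3)**3/9) = (-190 + (168*(-1/114) + 143*(1/127))) + (8 + (3 - 3)**3/9) = (-190 + (-28/19 + 143/127)) + (8 + (1/9)*0**3) = (-190 - 839/2413) + (8 + (1/9)*0) = -459309/2413 + (8 + 0) = -459309/2413 + 8 = -440005/2413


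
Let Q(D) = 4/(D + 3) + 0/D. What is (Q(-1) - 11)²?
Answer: 81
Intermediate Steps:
Q(D) = 4/(3 + D) (Q(D) = 4/(3 + D) + 0 = 4/(3 + D))
(Q(-1) - 11)² = (4/(3 - 1) - 11)² = (4/2 - 11)² = (4*(½) - 11)² = (2 - 11)² = (-9)² = 81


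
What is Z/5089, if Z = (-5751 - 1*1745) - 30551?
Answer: -38047/5089 ≈ -7.4763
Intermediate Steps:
Z = -38047 (Z = (-5751 - 1745) - 30551 = -7496 - 30551 = -38047)
Z/5089 = -38047/5089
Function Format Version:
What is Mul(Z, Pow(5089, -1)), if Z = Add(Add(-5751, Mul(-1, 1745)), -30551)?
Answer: Rational(-38047, 5089) ≈ -7.4763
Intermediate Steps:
Z = -38047 (Z = Add(Add(-5751, -1745), -30551) = Add(-7496, -30551) = -38047)
Mul(Z, Pow(5089, -1)) = Mul(-38047, Pow(5089, -1)) = Mul(-38047, Rational(1, 5089)) = Rational(-38047, 5089)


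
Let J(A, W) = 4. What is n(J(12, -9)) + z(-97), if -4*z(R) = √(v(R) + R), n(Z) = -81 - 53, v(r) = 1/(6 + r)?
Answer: -134 - I*√200837/182 ≈ -134.0 - 2.4624*I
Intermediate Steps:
n(Z) = -134
z(R) = -√(R + 1/(6 + R))/4 (z(R) = -√(1/(6 + R) + R)/4 = -√(R + 1/(6 + R))/4)
n(J(12, -9)) + z(-97) = -134 - √(1 - 97*(6 - 97))*(I*√91/91)/4 = -134 - √(1 - 97*(-91))*(I*√91/91)/4 = -134 - I*√91*√(1 + 8827)/91/4 = -134 - 2*I*√200837/91/4 = -134 - I*√200837/182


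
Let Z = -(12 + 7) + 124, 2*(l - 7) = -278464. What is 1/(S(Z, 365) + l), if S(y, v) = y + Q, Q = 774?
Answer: -1/138346 ≈ -7.2283e-6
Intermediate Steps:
l = -139225 (l = 7 + (½)*(-278464) = 7 - 139232 = -139225)
Z = 105 (Z = -1*19 + 124 = -19 + 124 = 105)
S(y, v) = 774 + y (S(y, v) = y + 774 = 774 + y)
1/(S(Z, 365) + l) = 1/((774 + 105) - 139225) = 1/(879 - 139225) = 1/(-138346) = -1/138346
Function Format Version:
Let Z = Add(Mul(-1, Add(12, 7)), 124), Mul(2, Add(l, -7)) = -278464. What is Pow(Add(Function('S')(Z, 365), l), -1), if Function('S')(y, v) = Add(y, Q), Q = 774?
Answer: Rational(-1, 138346) ≈ -7.2283e-6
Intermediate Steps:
l = -139225 (l = Add(7, Mul(Rational(1, 2), -278464)) = Add(7, -139232) = -139225)
Z = 105 (Z = Add(Mul(-1, 19), 124) = Add(-19, 124) = 105)
Function('S')(y, v) = Add(774, y) (Function('S')(y, v) = Add(y, 774) = Add(774, y))
Pow(Add(Function('S')(Z, 365), l), -1) = Pow(Add(Add(774, 105), -139225), -1) = Pow(Add(879, -139225), -1) = Pow(-138346, -1) = Rational(-1, 138346)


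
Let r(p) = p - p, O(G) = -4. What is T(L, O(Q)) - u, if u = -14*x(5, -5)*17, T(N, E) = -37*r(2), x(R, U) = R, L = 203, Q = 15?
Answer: 1190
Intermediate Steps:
r(p) = 0
T(N, E) = 0 (T(N, E) = -37*0 = 0)
u = -1190 (u = -14*5*17 = -70*17 = -1190)
T(L, O(Q)) - u = 0 - 1*(-1190) = 0 + 1190 = 1190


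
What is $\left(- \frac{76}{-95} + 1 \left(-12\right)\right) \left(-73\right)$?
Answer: $\frac{4088}{5} \approx 817.6$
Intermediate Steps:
$\left(- \frac{76}{-95} + 1 \left(-12\right)\right) \left(-73\right) = \left(\left(-76\right) \left(- \frac{1}{95}\right) - 12\right) \left(-73\right) = \left(\frac{4}{5} - 12\right) \left(-73\right) = \left(- \frac{56}{5}\right) \left(-73\right) = \frac{4088}{5}$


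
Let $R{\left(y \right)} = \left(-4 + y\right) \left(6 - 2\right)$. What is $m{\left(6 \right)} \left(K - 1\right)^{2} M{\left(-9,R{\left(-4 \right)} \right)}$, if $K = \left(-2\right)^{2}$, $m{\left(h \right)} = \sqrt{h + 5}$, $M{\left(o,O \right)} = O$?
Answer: $- 288 \sqrt{11} \approx -955.19$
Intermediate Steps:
$R{\left(y \right)} = -16 + 4 y$ ($R{\left(y \right)} = \left(-4 + y\right) 4 = -16 + 4 y$)
$m{\left(h \right)} = \sqrt{5 + h}$
$K = 4$
$m{\left(6 \right)} \left(K - 1\right)^{2} M{\left(-9,R{\left(-4 \right)} \right)} = \sqrt{5 + 6} \left(4 - 1\right)^{2} \left(-16 + 4 \left(-4\right)\right) = \sqrt{11} \cdot 3^{2} \left(-16 - 16\right) = \sqrt{11} \cdot 9 \left(-32\right) = 9 \sqrt{11} \left(-32\right) = - 288 \sqrt{11}$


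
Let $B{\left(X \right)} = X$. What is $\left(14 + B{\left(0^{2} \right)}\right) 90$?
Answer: $1260$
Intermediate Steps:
$\left(14 + B{\left(0^{2} \right)}\right) 90 = \left(14 + 0^{2}\right) 90 = \left(14 + 0\right) 90 = 14 \cdot 90 = 1260$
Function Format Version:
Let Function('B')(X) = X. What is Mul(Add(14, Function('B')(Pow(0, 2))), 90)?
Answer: 1260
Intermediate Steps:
Mul(Add(14, Function('B')(Pow(0, 2))), 90) = Mul(Add(14, Pow(0, 2)), 90) = Mul(Add(14, 0), 90) = Mul(14, 90) = 1260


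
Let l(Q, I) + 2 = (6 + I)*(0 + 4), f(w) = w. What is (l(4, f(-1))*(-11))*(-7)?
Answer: 1386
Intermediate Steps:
l(Q, I) = 22 + 4*I (l(Q, I) = -2 + (6 + I)*(0 + 4) = -2 + (6 + I)*4 = -2 + (24 + 4*I) = 22 + 4*I)
(l(4, f(-1))*(-11))*(-7) = ((22 + 4*(-1))*(-11))*(-7) = ((22 - 4)*(-11))*(-7) = (18*(-11))*(-7) = -198*(-7) = 1386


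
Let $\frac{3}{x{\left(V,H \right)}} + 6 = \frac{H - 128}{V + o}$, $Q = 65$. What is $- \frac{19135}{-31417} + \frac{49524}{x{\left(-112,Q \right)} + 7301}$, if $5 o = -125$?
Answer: $\frac{401670613}{54333054} \approx 7.3927$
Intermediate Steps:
$o = -25$ ($o = \frac{1}{5} \left(-125\right) = -25$)
$x{\left(V,H \right)} = \frac{3}{-6 + \frac{-128 + H}{-25 + V}}$ ($x{\left(V,H \right)} = \frac{3}{-6 + \frac{H - 128}{V - 25}} = \frac{3}{-6 + \frac{-128 + H}{-25 + V}}$)
$- \frac{19135}{-31417} + \frac{49524}{x{\left(-112,Q \right)} + 7301} = - \frac{19135}{-31417} + \frac{49524}{\frac{3 \left(-25 - 112\right)}{22 + 65 - -672} + 7301} = \left(-19135\right) \left(- \frac{1}{31417}\right) + \frac{49524}{3 \frac{1}{22 + 65 + 672} \left(-137\right) + 7301} = \frac{215}{353} + \frac{49524}{3 \cdot \frac{1}{759} \left(-137\right) + 7301} = \frac{215}{353} + \frac{49524}{- \frac{137}{253} + 7301} = \frac{215}{353} + \frac{49524}{\frac{1847016}{253}} = \frac{215}{353} + 49524 \cdot \frac{253}{1847016} = \frac{215}{353} + \frac{1044131}{153918} = \frac{401670613}{54333054}$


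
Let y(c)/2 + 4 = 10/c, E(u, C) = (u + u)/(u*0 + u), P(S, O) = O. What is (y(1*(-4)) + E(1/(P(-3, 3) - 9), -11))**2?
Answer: 121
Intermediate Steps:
E(u, C) = 2 (E(u, C) = (2*u)/(0 + u) = (2*u)/u = 2)
y(c) = -8 + 20/c (y(c) = -8 + 2*(10/c) = -8 + 20/c)
(y(1*(-4)) + E(1/(P(-3, 3) - 9), -11))**2 = ((-8 + 20/((1*(-4)))) + 2)**2 = ((-8 + 20/(-4)) + 2)**2 = ((-8 + 20*(-1/4)) + 2)**2 = ((-8 - 5) + 2)**2 = (-13 + 2)**2 = (-11)**2 = 121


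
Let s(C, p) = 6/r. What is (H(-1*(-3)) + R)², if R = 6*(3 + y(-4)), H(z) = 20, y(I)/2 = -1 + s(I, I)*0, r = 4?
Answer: 676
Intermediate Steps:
s(C, p) = 3/2 (s(C, p) = 6/4 = 6*(¼) = 3/2)
y(I) = -2 (y(I) = 2*(-1 + (3/2)*0) = 2*(-1 + 0) = 2*(-1) = -2)
R = 6 (R = 6*(3 - 2) = 6*1 = 6)
(H(-1*(-3)) + R)² = (20 + 6)² = 26² = 676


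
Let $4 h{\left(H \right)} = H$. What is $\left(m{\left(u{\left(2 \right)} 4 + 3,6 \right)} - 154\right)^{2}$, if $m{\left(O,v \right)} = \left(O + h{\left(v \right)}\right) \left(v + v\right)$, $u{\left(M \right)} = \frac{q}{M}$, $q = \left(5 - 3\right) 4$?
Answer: $8464$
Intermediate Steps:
$h{\left(H \right)} = \frac{H}{4}$
$q = 8$ ($q = 2 \cdot 4 = 8$)
$u{\left(M \right)} = \frac{8}{M}$
$m{\left(O,v \right)} = 2 v \left(O + \frac{v}{4}\right)$ ($m{\left(O,v \right)} = \left(O + \frac{v}{4}\right) \left(v + v\right) = \left(O + \frac{v}{4}\right) 2 v = 2 v \left(O + \frac{v}{4}\right)$)
$\left(m{\left(u{\left(2 \right)} 4 + 3,6 \right)} - 154\right)^{2} = \left(\frac{1}{2} \cdot 6 \left(6 + 4 \left(\frac{8}{2} \cdot 4 + 3\right)\right) - 154\right)^{2} = \left(\frac{1}{2} \cdot 6 \left(6 + 4 \left(8 \cdot \frac{1}{2} \cdot 4 + 3\right)\right) - 154\right)^{2} = \left(\frac{1}{2} \cdot 6 \left(6 + 4 \left(4 \cdot 4 + 3\right)\right) - 154\right)^{2} = \left(\frac{1}{2} \cdot 6 \left(6 + 4 \left(16 + 3\right)\right) - 154\right)^{2} = \left(\frac{1}{2} \cdot 6 \left(6 + 4 \cdot 19\right) - 154\right)^{2} = \left(\frac{1}{2} \cdot 6 \left(6 + 76\right) - 154\right)^{2} = \left(\frac{1}{2} \cdot 6 \cdot 82 - 154\right)^{2} = \left(246 - 154\right)^{2} = 92^{2} = 8464$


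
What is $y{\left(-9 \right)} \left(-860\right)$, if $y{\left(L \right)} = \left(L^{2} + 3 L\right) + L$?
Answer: $-38700$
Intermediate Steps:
$y{\left(L \right)} = L^{2} + 4 L$
$y{\left(-9 \right)} \left(-860\right) = - 9 \left(4 - 9\right) \left(-860\right) = \left(-9\right) \left(-5\right) \left(-860\right) = 45 \left(-860\right) = -38700$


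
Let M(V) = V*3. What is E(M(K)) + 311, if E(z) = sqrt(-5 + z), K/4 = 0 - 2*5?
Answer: 311 + 5*I*sqrt(5) ≈ 311.0 + 11.18*I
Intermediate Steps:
K = -40 (K = 4*(0 - 2*5) = 4*(0 - 10) = 4*(-10) = -40)
M(V) = 3*V
E(M(K)) + 311 = sqrt(-5 + 3*(-40)) + 311 = sqrt(-5 - 120) + 311 = sqrt(-125) + 311 = 5*I*sqrt(5) + 311 = 311 + 5*I*sqrt(5)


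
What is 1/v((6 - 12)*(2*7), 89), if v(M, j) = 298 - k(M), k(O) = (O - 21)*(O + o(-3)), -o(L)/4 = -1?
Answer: -1/8102 ≈ -0.00012343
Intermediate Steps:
o(L) = 4 (o(L) = -4*(-1) = 4)
k(O) = (-21 + O)*(4 + O) (k(O) = (O - 21)*(O + 4) = (-21 + O)*(4 + O))
v(M, j) = 382 - M**2 + 17*M (v(M, j) = 298 - (-84 + M**2 - 17*M) = 298 + (84 - M**2 + 17*M) = 382 - M**2 + 17*M)
1/v((6 - 12)*(2*7), 89) = 1/(382 - ((6 - 12)*(2*7))**2 + 17*((6 - 12)*(2*7))) = 1/(382 - (-6*14)**2 + 17*(-6*14)) = 1/(382 - 1*(-84)**2 + 17*(-84)) = 1/(382 - 1*7056 - 1428) = 1/(382 - 7056 - 1428) = 1/(-8102) = -1/8102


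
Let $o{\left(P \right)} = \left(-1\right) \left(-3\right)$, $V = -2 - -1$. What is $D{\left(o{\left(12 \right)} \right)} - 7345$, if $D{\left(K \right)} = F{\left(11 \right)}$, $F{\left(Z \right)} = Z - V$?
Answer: $-7333$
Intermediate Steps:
$V = -1$ ($V = -2 + 1 = -1$)
$F{\left(Z \right)} = 1 + Z$ ($F{\left(Z \right)} = Z - -1 = Z + 1 = 1 + Z$)
$o{\left(P \right)} = 3$
$D{\left(K \right)} = 12$ ($D{\left(K \right)} = 1 + 11 = 12$)
$D{\left(o{\left(12 \right)} \right)} - 7345 = 12 - 7345 = -7333$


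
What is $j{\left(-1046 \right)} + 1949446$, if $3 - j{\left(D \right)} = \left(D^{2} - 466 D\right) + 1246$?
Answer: $366651$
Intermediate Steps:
$j{\left(D \right)} = -1243 - D^{2} + 466 D$ ($j{\left(D \right)} = 3 - \left(\left(D^{2} - 466 D\right) + 1246\right) = 3 - \left(1246 + D^{2} - 466 D\right) = -1243 - D^{2} + 466 D$)
$j{\left(-1046 \right)} + 1949446 = \left(-1243 - \left(-1046\right)^{2} + 466 \left(-1046\right)\right) + 1949446 = \left(-1243 - 1094116 - 487436\right) + 1949446 = -1582795 + 1949446 = 366651$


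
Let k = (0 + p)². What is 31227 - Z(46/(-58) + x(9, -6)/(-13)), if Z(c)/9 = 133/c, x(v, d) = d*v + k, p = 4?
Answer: 24624012/803 ≈ 30665.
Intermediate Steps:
k = 16 (k = (0 + 4)² = 4² = 16)
x(v, d) = 16 + d*v (x(v, d) = d*v + 16 = 16 + d*v)
Z(c) = 1197/c (Z(c) = 9*(133/c) = 1197/c)
31227 - Z(46/(-58) + x(9, -6)/(-13)) = 31227 - 1197/(46/(-58) + (16 - 6*9)/(-13)) = 31227 - 1197/(46*(-1/58) + (16 - 54)*(-1/13)) = 31227 - 1197/(-23/29 - 38*(-1/13)) = 31227 - 1197/(-23/29 + 38/13) = 31227 - 1197/803/377 = 31227 - 1197*377/803 = 31227 - 1*451269/803 = 31227 - 451269/803 = 24624012/803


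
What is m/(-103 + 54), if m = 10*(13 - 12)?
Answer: -10/49 ≈ -0.20408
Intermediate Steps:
m = 10 (m = 10*1 = 10)
m/(-103 + 54) = 10/(-103 + 54) = 10/(-49) = -1/49*10 = -10/49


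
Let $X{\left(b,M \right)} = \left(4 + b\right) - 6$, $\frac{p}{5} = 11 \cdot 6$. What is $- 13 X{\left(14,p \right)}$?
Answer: $-156$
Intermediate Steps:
$p = 330$ ($p = 5 \cdot 11 \cdot 6 = 5 \cdot 66 = 330$)
$X{\left(b,M \right)} = -2 + b$
$- 13 X{\left(14,p \right)} = - 13 \left(-2 + 14\right) = \left(-13\right) 12 = -156$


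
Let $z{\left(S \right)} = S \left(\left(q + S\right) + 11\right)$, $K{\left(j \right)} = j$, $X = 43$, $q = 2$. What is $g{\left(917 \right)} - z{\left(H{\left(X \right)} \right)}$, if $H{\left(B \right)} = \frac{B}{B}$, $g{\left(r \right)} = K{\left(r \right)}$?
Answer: $903$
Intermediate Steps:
$g{\left(r \right)} = r$
$H{\left(B \right)} = 1$
$z{\left(S \right)} = S \left(13 + S\right)$ ($z{\left(S \right)} = S \left(\left(2 + S\right) + 11\right) = S \left(13 + S\right)$)
$g{\left(917 \right)} - z{\left(H{\left(X \right)} \right)} = 917 - 1 \left(13 + 1\right) = 917 - 1 \cdot 14 = 917 - 14 = 903$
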